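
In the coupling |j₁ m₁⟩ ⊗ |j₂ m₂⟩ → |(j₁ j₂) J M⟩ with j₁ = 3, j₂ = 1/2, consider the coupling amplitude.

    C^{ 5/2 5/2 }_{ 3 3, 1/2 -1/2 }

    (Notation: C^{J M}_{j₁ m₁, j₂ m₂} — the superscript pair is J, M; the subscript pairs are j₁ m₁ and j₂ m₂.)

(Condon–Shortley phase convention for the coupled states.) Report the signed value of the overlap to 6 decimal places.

+√(6/7) ≈ +0.925820

√[6·1!5!0!/7! · 6!0!0!1!5!0!] = √(86400/7)
  +(−1)^0/∏(0,1,0,0,5,0)! = 1/120  (running 1/120)
⟨..|..⟩ = √(86400/7)·(1/120) = +0.925820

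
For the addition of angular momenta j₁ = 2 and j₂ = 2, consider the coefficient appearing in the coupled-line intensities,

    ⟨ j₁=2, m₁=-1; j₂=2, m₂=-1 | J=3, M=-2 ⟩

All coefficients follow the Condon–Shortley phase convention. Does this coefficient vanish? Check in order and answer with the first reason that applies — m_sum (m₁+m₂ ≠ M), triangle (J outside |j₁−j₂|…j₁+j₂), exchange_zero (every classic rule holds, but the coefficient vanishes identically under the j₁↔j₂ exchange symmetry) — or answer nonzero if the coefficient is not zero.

m-sum: m₁+m₂ = -1+(-1) = -2, M = -2  ✓
triangle: |j₁−j₂| = 0 ≤ J = 3 ≤ j₁+j₂ = 4  ✓
exchange: j₁=j₂ and m₁=m₂, and (−1)^(j₁+j₂−J) = (−1)^1 = −1 forces ⟨j₁m₁;j₂m₂|JM⟩ = −⟨j₂m₂;j₁m₁|JM⟩ = −⟨j₁m₁;j₂m₂|JM⟩ ⇒ the coefficient vanishes identically
Racah sum check: Σ_k collapses to 0 ⇒ CG = 0

exchange_zero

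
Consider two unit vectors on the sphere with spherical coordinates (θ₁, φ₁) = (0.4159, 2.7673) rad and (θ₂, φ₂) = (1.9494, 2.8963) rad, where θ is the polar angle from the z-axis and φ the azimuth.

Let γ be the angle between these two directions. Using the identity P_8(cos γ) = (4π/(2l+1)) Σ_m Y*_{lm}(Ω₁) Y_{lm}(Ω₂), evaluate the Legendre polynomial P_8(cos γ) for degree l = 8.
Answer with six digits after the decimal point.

Addition theorem: P_8(cos γ) = (4π/17) Σ_m Y*_{lm}(Ω₁) Y_{lm}(Ω₂), m = −8…8:
  m=-8: Y*=-0.00036 - 0.00005j  Y=-0.10930 + 0.26473j  product 0.00005 - 0.00009j
  m=-7: Y*=0.00287 + 0.00165j  Y=-0.06641 + 0.45085j  product -0.00094 + 0.00119j
  m=-6: Y*=-0.01182 - 0.01476j  Y=0.02514 + 0.25296j  product 0.00344 - 0.00336j
  m=-5: Y*=0.02265 + 0.07305j  Y=-0.06681 - 0.18629j  product 0.01209 - 0.00910j
  m=-4: Y*=0.01641 - 0.22253j  Y=-0.18774 - 0.28062j  product -0.06553 + 0.03717j
  m=-3: Y*=-0.19514 + 0.40613j  Y=0.03375 + 0.03056j  product -0.01900 + 0.00774j
  m=-2: Y*=0.39615 - 0.36801j  Y=0.29575 + 0.15797j  product 0.17530 - 0.04626j
  m=-1: Y*=-0.13756 + 0.05403j  Y=0.01897 + 0.00475j  product -0.00287 + 0.00037j
  m=+0: Y*=-0.45427 + 0.00000j  Y=-0.32877 + 0.00000j  product 0.14935 + 0.00000j
  m=+1: Y*=0.13756 + 0.05403j  Y=-0.01897 + 0.00475j  product -0.00287 - 0.00037j
  m=+2: Y*=0.39615 + 0.36801j  Y=0.29575 - 0.15797j  product 0.17530 + 0.04626j
  m=+3: Y*=0.19514 + 0.40613j  Y=-0.03375 + 0.03056j  product -0.01900 - 0.00774j
  m=+4: Y*=0.01641 + 0.22253j  Y=-0.18774 + 0.28062j  product -0.06553 - 0.03717j
  m=+5: Y*=-0.02265 + 0.07305j  Y=0.06681 - 0.18629j  product 0.01209 + 0.00910j
  m=+6: Y*=-0.01182 + 0.01476j  Y=0.02514 - 0.25296j  product 0.00344 + 0.00336j
  m=+7: Y*=-0.00287 + 0.00165j  Y=0.06641 + 0.45085j  product -0.00094 - 0.00119j
  m=+8: Y*=-0.00036 + 0.00005j  Y=-0.10930 - 0.26473j  product 0.00005 + 0.00009j
Σ over m = 0.35446 - 0.00000j; ×(4π/17) → 0.26202 - 0.00000j. Real part: 0.262019

0.262019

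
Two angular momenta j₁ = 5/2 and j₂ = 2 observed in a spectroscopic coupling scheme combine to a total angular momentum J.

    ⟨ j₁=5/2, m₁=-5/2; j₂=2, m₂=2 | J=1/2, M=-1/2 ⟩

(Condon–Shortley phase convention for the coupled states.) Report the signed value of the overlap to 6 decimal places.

j₁+j₂−J=4  J+j₁−j₂=1  J−j₁+j₂=0  j₁+j₂+J+1=6
(j₁±m₁, j₂±m₂, J±M) = (0,5,4,0,0,1)
P² = 192
sum k=4..4:
  [4] +1/24 = 1/24
S = 1/24
C² = P²·S² = 1/3 ; C = +0.577350

+√(1/3) ≈ +0.577350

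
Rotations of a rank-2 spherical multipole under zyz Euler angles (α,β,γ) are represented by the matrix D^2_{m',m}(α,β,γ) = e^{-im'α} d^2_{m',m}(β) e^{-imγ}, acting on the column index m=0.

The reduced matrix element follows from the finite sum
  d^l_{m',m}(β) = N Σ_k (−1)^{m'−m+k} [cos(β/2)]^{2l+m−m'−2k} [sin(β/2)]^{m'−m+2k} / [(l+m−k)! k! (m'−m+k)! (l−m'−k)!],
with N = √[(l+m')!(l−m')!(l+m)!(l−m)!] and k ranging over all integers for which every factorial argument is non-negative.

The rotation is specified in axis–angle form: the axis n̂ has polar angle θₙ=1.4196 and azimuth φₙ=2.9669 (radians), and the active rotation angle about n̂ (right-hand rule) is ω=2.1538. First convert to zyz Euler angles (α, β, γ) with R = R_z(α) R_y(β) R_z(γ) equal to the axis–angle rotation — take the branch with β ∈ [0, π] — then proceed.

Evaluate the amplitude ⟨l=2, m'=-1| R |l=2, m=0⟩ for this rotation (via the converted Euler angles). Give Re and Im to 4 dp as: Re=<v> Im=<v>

Axis–angle → zyz. n̂ = (sinθₙcosφₙ, sinθₙsinφₙ, cosθₙ) = (-0.973545, +0.171823, +0.150621), ω = 2.1538.
R = I cosω + sinω [n̂]ₓ + (1−cosω) n̂n̂ᵀ gives
  R = [+0.919047, -0.385109, -0.083925; -0.133629, -0.504757, +0.852856; -0.370804, -0.772600, -0.515357]
β = atan2(√(R₁₃²+R₂₃²), R₃₃) = 2.112221; α = atan2(R₂₃, R₁₃) mod 2π = 1.668885; γ = atan2(R₃₂, −R₃₁) mod 2π = 5.159863
Split into d^2_{-1,0}(β=2.1122) × two z-phases.
Half-angle: c=0.492261, s=0.870447. N=√(1·6·2·2)=4.898979
The bounds max(0,m−m')=1 and min(l+m,l−m')=2 give 2 terms
  k=1: (−1)^0·4.8990/(2)·0.4923^3·0.8704^1 = +0.254335
  k=2: (−1)^1·4.8990/(2)·0.4923^1·0.8704^3 = -0.795242
d^2_{-1,0}(2.1122) = +0.254335 -0.795242 = -0.540907
Attach z-rotation phases: D = e^{-i(-1)(1.6689)}·(-0.540907)·e^{-i(0)(5.1599)} = +0.052972-0.538307i

Re=0.0530 Im=-0.5383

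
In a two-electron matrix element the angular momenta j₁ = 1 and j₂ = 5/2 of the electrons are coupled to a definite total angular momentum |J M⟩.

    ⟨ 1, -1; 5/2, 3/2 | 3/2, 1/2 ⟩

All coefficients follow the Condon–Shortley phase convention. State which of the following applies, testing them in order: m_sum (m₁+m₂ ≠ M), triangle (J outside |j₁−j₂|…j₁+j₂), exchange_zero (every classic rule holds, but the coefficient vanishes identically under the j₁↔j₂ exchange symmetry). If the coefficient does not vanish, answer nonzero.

nonzero

m-sum: m₁+m₂ = -1+3/2 = 1/2, M = 1/2  ✓
triangle: |j₁−j₂| = 3/2 ≤ J = 3/2 ≤ j₁+j₂ = 7/2  ✓
exchange: j₁≠j₂ or m₁≠m₂ — the exchange symmetry imposes no constraint here
value check: CG = +√(2/5) = +0.632456 ≠ 0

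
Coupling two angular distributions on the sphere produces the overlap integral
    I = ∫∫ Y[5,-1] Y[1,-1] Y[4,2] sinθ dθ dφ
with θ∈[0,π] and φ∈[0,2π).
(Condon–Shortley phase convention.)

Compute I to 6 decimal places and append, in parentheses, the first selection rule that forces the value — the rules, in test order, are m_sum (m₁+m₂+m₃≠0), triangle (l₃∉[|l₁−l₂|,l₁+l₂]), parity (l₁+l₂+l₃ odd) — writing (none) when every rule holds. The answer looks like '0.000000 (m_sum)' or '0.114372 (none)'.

m-sum 0 ✓  L=10 even ✓  4≤4≤6 ✓
Π(2lᵢ+1) = 11×3×9 = 297
triangle coeff Δ(5,1,4) = 1/495
Σ_t [1,1]: t=1:−1/576 = -1/576
(3j)²=5/99 [(5 1 4; 0 0 0)], sign=-1
Σ_t [0,0]: t=0:+1/2880 = 1/2880
(3j)²=2/165 [(5 1 4; -1 -1 2)], sign=+1
⇒ 4πI² = 2/11
I = (-1)√(2/11/(4π)) = -0.12028562
No selection rule forces the value: the integral is nonzero (none).

-0.120286 (none)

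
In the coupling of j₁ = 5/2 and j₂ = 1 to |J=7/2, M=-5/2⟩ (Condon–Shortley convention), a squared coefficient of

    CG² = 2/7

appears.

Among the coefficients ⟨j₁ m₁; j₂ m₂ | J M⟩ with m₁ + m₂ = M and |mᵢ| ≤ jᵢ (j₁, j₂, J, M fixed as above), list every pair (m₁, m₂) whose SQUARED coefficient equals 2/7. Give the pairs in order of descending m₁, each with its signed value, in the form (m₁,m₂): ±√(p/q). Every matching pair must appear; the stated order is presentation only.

Admissible pairs with m₁+m₂ = M = -5/2: (-5/2,0), (-3/2,-1)
  (m₁,m₂)=(-3/2,-1): CG² = 5/7, CG = +√(5/7)
  (m₁,m₂)=(-5/2,0): CG² = 2/7, CG = +√(2/7)   ← matches the target
Pairs with CG² = 2/7: (-5/2,0): +√(2/7)

(-5/2,0): +√(2/7)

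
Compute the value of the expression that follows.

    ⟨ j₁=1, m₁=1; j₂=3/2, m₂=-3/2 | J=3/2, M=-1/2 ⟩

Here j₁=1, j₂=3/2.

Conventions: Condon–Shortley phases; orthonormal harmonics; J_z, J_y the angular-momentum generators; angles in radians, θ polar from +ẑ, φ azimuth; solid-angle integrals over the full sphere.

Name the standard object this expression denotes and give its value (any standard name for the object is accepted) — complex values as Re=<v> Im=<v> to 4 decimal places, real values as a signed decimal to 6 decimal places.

This is a Clebsch–Gordan (vector-coupling) coefficient.
√[4·1!1!2!/5! · 2!0!0!3!1!2!] = √(8/5)
  +(−1)^0/∏(0,1,0,0,1,2)! = 1/2  (running 1/2)
⟨..|..⟩ = √(8/5)·(1/2) = +0.632456

Clebsch–Gordan coefficient, +√(2/5) ≈ +0.632456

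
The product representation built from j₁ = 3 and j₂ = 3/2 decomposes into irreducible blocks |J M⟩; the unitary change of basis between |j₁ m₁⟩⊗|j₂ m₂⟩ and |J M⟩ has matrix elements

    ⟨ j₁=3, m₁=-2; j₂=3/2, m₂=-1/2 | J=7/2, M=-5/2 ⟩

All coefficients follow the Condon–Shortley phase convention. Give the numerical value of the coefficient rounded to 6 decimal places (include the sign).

triangle: 1!×5!×2!/9! = 240/362880
(j±m)!: 1!×5!×1!×2!×1!×6! = 172800
prefactor² = (2J+1)×Δ×N² = 6400/7
  k=0: +1/(0!×1!×5!×1!×0!×1!) = 1/120
  k=1: −1/(1!×0!×4!×0!×1!×2!) = -1/48
Σ = -1/80  ⇒  CG² = 6400/7×(-1/80)² = 1/7
CG = −√(1/7) = -0.377964

−√(1/7) ≈ -0.377964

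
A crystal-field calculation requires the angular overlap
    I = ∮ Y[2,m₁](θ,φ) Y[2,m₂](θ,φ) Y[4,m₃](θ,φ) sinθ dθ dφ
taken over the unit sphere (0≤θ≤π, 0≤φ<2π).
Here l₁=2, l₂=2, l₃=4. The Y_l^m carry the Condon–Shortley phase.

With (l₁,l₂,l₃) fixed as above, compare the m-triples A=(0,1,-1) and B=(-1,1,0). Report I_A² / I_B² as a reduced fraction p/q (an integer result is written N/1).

Shared (l₁,l₂,l₃)=(2,2,4): N and (l;000)² cancel in I_A²/I_B².
A: Δ = 0!·4!·4!/9! = 1/630; Racah Σ t=0..0: t=0:+1/24 = 1/24; ⇒ 3j(2 2 4; 0 1 -1)² = 1/21, sgn -1
B: Δ = 0!·4!·4!/9! = 1/630; Racah Σ t=0..0: t=0:+1/36 = 1/36; ⇒ 3j(2 2 4; -1 1 0)² = 8/315, sgn +1
I_A²/I_B² = (1/21)/(8/315) = 15/8

15/8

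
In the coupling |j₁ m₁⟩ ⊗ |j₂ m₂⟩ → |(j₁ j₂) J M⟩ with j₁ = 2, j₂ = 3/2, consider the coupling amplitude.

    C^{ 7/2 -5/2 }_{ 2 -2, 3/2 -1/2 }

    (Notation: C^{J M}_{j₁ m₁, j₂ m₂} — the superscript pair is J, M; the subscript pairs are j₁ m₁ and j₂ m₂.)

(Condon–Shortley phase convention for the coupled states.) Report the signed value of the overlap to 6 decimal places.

j₁+j₂−J=0  J+j₁−j₂=4  J−j₁+j₂=3  j₁+j₂+J+1=8
(j₁±m₁, j₂±m₂, J±M) = (0,4,1,2,1,6)
P² = 6912/7
sum k=0..0:
  [0] +1/48 = 1/48
S = 1/48
C² = P²·S² = 3/7 ; C = +0.654654

+√(3/7) = +0.654654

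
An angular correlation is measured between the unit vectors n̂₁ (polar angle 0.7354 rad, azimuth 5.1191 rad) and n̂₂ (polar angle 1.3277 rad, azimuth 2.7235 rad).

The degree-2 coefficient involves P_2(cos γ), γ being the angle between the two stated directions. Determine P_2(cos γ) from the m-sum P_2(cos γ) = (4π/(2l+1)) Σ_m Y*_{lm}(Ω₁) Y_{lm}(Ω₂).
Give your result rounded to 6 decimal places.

Summing Y*_{l m}(θ₁,φ₁)·Y_{l m}(θ₂,φ₂) over m ∈ [−2, 2]; prefactor 4π/(2·2+1) = 2.513274:
  [-2]  conj(Y_{2,-2})(Ω₁) = -0.119442-0.126331i ; Y_{2,-2}(Ω₂) = +0.243917+0.270042i ; Δ = +0.004981-0.063069i
  [-1]  conj(Y_{2,-1})(Ω₁) = +0.152043-0.352992i ; Y_{2,-1}(Ω₂) = -0.164945-0.073283i ; Δ = -0.050947+0.047082i
  [+0]  conj(Y_{2,0})(Ω₁) = +0.204924-0.000000i ; Y_{2,0}(Ω₂) = -0.260569+0.000000i ; Δ = -0.053397+0.000000i
  [+1]  conj(Y_{2,1})(Ω₁) = -0.152043-0.352992i ; Y_{2,1}(Ω₂) = +0.164945-0.073283i ; Δ = -0.050947-0.047082i
  [+2]  conj(Y_{2,2})(Ω₁) = -0.119442+0.126331i ; Y_{2,2}(Ω₂) = +0.243917-0.270042i ; Δ = +0.004981+0.063069i
Total Σ_m = -0.145329+0.000000i. Multiply by 2.513274: -0.365253+0.000000i. P_2(cos γ) = -0.365253

-0.365253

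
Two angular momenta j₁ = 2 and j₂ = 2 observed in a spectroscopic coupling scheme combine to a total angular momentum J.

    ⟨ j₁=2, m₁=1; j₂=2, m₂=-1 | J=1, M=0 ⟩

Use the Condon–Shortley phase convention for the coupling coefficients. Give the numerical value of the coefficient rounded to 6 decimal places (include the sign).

−√(1/10) = -0.316228

√[3·3!1!1!/6! · 3!1!1!3!1!1!] = √(9/10)
  +(−1)^0/∏(0,3,1,1,0,0)! = 1/6  (running 1/6)
  +(−1)^1/∏(1,2,0,0,1,1)! = -1/2  (running -1/3)
⟨..|..⟩ = √(9/10)·(-1/3) = -0.316228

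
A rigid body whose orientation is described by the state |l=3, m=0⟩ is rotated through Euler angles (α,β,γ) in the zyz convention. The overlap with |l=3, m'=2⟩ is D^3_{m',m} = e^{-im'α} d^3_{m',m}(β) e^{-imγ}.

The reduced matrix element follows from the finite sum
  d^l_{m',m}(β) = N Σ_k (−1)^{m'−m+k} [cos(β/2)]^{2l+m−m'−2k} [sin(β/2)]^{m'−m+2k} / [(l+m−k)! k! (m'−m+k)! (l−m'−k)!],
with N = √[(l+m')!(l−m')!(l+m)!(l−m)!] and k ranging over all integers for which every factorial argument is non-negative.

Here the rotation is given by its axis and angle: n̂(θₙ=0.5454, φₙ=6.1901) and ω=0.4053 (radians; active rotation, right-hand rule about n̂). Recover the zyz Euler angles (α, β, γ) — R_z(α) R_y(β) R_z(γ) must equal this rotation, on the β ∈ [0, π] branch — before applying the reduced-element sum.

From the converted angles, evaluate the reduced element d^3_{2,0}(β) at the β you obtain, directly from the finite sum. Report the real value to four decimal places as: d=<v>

d=0.0578

Axis–angle → zyz. n̂ = (sinθₙcosφₙ, sinθₙsinφₙ, cosθₙ) = (+0.516514, -0.048219, +0.854920), ω = 0.4053.
R = I cosω + sinω [n̂]ₓ + (1−cosω) n̂n̂ᵀ gives
  R = [+0.940598, -0.339108, +0.016762; +0.335072, +0.919173, -0.206998; +0.054787, +0.200319, +0.978198]
β = atan2(√(R₁₃²+R₂₃²), R₃₃) = 0.209199; α = atan2(R₂₃, R₁₃) mod 2π = 4.793190; γ = atan2(R₃₂, −R₃₁) mod 2π = 1.837768
d^3_{2,0}(β=0.2092) via the finite sum:
With c≡cos(β/2)=0.994534 and s≡sin(β/2)=0.104409, N=[120·1·6·6]^{1/2}=65.726707
The bounds max(0,m−m')=0 and min(l+m,l−m')=1 give 2 terms
  k=0: (−1)^2·65.7267/(12)·0.9945^4·0.1044^2 = +0.058413
  k=1: (−1)^3·65.7267/(12)·0.9945^2·0.1044^4 = -0.000644
d^3_{2,0}(0.2092) = +0.058413 -0.000644 = +0.057770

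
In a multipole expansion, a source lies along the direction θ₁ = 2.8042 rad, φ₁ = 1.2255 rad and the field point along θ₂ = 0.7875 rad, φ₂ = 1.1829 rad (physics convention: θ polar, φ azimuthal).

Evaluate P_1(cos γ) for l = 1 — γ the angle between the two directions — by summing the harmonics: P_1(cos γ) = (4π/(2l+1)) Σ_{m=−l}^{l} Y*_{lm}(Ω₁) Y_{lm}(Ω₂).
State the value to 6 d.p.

-0.431486

Term-by-term m-sum for l=1 (normalisation 4π/3 = 4.188790):
  m=-1: Y*=(0.038711, 0.107618)  Y=(0.092599, -0.226626)  product (0.027974, 0.001192)
  m=+0: Y*=(-0.461056, -0.000000)  Y=(0.344767, 0.000000)  product (-0.158957, -0.000000)
  m=+1: Y*=(-0.038711, 0.107618)  Y=(-0.092599, -0.226626)  product (0.027974, -0.001192)
Accumulated sum (-0.103010, 0.000000); after 4π/(2l+1) scaling, (-0.431486, 0.000000) ⇒ P_1 = -0.431486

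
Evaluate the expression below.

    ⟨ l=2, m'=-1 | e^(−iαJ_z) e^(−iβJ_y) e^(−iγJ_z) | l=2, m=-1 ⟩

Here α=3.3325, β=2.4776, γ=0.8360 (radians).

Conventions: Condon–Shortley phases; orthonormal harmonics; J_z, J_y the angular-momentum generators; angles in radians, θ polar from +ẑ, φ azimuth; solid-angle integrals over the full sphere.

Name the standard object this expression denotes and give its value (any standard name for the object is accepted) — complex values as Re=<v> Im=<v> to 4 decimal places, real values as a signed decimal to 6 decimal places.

Wigner D-matrix element, Re=0.1416 Im=0.2341

This is a Wigner D-matrix element — the rotation-matrix element ⟨l m'| R(α,β,γ) |l m⟩ in the angular-momentum basis.
Split into d^2_{-1,-1}(β=2.4776) × two z-phases.
With c≡cos(β/2)=0.325931 and s≡sin(β/2)=0.945394, N=[1·6·1·6]^{1/2}=6.000000
k∈{0,1} keeps every argument non-negative
  k=0: (−1)^0·6.0000/(6)·0.3259^4·0.9454^0 = +0.011285
  k=1: (−1)^1·6.0000/(2)·0.3259^2·0.9454^2 = -0.284838
d^2_{-1,-1}(2.4776) = +0.011285 -0.284838 = -0.273553
Phases: e^{-i·(-1)·3.3325}=-0.981832-0.189750i, e^{-i·(-1)·0.8360}=+0.670436+0.741967i ⇒ D=+0.141555+0.234080i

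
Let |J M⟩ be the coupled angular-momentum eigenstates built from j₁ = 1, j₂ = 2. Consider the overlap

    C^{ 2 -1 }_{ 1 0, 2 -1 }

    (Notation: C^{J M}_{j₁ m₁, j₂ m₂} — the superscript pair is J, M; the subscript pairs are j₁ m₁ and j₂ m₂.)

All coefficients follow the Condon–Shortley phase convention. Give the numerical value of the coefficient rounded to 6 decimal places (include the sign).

j₁+j₂−J=1  J+j₁−j₂=1  J−j₁+j₂=3  j₁+j₂+J+1=6
(j₁±m₁, j₂±m₂, J±M) = (1,1,1,3,1,3)
P² = 3/2
sum k=0..1:
  [0] +1/2 = 1/2
  [1] −1/6 = -1/6
S = 1/3
C² = P²·S² = 1/6 ; C = +0.408248

+√(1/6) ≈ +0.408248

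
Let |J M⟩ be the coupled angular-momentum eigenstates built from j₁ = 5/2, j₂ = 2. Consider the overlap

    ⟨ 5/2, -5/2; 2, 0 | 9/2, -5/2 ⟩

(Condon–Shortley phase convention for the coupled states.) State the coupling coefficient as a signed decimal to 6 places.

+0.408248  (= +√(1/6))

triangle: 0!×5!×4!/10! = 2880/3628800
(j±m)!: 0!×5!×2!×2!×2!×7! = 4838400
prefactor² = (2J+1)×Δ×N² = 38400
  k=0: +1/(0!×0!×5!×2!×0!×2!) = 1/480
Σ = 1/480  ⇒  CG² = 38400×(1/480)² = 1/6
CG = +√(1/6) = +0.408248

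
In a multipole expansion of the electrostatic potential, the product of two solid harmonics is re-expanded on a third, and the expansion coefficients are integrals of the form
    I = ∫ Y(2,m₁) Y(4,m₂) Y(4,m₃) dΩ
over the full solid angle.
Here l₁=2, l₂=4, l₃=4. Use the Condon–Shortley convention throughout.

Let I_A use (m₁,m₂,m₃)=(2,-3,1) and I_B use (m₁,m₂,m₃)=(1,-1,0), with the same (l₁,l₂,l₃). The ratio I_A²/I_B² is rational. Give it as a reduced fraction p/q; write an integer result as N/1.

63/5

l's match ⇒ only the (l;m) 3-j factors differ between A and B.
A: triangle coeff Δ(2,4,4) = 1/13860; Σ_t [0,0]: t=0:+1/480 = 1/480; (3j)²=3/110 [(2 4 4; 2 -3 1)], sign=-1
B: triangle coeff Δ(2,4,4) = 1/13860; Σ_t [0,1]: t=0:+1/72 t=1:−1/96 = 1/288; (3j)²=1/462 [(2 4 4; 1 -1 0)], sign=+1
I_A²/I_B² = (3/110)/(1/462) = 63/5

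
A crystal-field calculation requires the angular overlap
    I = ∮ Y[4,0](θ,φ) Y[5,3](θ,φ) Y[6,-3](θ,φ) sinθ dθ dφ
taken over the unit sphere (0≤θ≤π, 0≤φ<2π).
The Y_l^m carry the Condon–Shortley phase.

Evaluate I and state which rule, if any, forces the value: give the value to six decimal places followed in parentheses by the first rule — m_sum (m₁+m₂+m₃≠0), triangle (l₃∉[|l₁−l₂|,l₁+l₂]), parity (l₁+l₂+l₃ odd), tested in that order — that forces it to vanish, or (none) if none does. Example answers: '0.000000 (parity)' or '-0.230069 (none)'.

l₁+l₂+l₃=15 is odd: 3j(l;000)=0 ⇒ I=0

0.000000 (parity)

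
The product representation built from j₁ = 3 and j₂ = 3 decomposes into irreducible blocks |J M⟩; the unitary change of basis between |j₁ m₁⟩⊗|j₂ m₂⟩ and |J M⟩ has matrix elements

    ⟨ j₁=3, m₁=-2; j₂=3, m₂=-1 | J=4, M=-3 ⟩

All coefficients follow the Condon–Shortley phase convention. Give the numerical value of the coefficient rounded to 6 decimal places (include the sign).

triangle: 2!·4!·4!/11! = 1152/39916800
(j±m)!: 1!·5!·2!·4!·1!·7! = 29030400
prefactor² = (2J+1)·Δ·N² = 82944/11
  k=1: −1/(1!·1!·4!·1!·0!·3!) = -1/144
  k=2: +1/(2!·0!·3!·0!·1!·4!) = 1/288
Σ = -1/288  ⇒  CG² = 82944/11·(-1/288)² = 1/11
CG = −√(1/11) = -0.301511

-0.301511  (= −√(1/11))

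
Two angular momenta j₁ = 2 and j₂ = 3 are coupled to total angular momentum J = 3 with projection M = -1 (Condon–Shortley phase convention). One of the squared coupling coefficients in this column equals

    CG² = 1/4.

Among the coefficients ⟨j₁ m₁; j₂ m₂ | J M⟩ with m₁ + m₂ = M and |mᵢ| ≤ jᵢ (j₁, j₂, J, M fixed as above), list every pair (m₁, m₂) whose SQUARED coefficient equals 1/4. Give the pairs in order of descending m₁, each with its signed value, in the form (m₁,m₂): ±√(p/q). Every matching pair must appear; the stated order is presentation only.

Admissible pairs with m₁+m₂ = M = -1: (-2,1), (-1,0), (0,-1), (1,-2), (2,-3)
  (m₁,m₂)=(2,-3): CG² = 1/6, CG = +√(1/6)
  (m₁,m₂)=(1,-2): CG² = 1/4, CG = +√(1/4)   ← matches the target
  (m₁,m₂)=(0,-1): CG² = 3/20, CG = −√(3/20)
  (m₁,m₂)=(-1,0): CG² = 1/30, CG = −√(1/30)
  (m₁,m₂)=(-2,1): CG² = 2/5, CG = +√(2/5)
Pairs with CG² = 1/4: (1,-2): +√(1/4)

(1,-2): +√(1/4)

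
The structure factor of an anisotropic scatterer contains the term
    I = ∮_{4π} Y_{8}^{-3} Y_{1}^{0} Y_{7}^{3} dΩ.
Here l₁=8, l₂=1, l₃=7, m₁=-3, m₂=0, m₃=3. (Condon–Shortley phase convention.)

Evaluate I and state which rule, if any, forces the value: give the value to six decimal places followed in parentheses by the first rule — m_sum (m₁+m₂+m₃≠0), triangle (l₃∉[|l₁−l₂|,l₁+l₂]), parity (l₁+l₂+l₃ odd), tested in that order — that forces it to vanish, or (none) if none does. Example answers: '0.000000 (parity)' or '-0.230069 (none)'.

-0.226917 (none)

Rules hold: Σm=0, L=16 even, 7≤7≤9.
N = 17·3·15 = 765
Δ = 2!·14!·0!/17! = 1/2040
Racah Σ t=1..1: t=1:−1/25401600 = -1/25401600
⇒ 3j(8 1 7; 0 0 0)² = 8/255, sgn +1
Racah Σ t=1..1: t=1:−1/87091200 = -1/87091200
⇒ 3j(8 1 7; -3 0 3)² = 11/408, sgn -1
4πI² = N·(3j₀)²·(3jₘ)² = 11/17
I = -1·√(0.647059/4π) = -0.22691696
No selection rule forces the value: the integral is nonzero (none).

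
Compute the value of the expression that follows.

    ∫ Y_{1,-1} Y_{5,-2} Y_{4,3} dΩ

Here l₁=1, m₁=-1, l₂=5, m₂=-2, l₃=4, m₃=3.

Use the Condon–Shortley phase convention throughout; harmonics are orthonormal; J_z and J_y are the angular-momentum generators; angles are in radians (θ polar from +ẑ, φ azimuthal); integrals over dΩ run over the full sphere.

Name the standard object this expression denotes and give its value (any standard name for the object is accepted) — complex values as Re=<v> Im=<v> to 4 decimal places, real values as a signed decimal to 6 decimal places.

This is a Gaunt coefficient — the integral of a triple product of spherical harmonics over the sphere.
m-sum 0 ✓  L=10 even ✓  4≤4≤6 ✓
Π(2lᵢ+1) = 3×11×9 = 297
triangle coeff Δ(1,5,4) = 1/495
Σ_t [1,1]: t=1:−1/576 = -1/576
(3j)²=5/99 [(1 5 4; 0 0 0)], sign=-1
Σ_t [2,2]: t=2:+1/10080 = 1/10080
(3j)²=1/165 [(1 5 4; -1 -2 3)], sign=-1
⇒ 4πI² = 1/11
I = (+1)√(1/11/(4π)) = 0.08505478

Gaunt coefficient, +0.085055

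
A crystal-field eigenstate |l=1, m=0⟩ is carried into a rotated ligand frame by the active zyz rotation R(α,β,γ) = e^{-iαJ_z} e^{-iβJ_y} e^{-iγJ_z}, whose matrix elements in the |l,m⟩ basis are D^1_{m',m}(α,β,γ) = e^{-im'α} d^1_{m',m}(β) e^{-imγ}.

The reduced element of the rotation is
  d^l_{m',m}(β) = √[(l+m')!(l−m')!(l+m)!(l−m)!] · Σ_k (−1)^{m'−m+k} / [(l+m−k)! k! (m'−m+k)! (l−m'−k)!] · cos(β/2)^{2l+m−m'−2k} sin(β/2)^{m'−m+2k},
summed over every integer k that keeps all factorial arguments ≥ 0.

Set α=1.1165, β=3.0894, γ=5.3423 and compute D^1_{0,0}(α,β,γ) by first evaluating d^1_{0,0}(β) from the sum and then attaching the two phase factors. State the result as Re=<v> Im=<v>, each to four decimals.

Re=-0.9986 Im=0.0000

Split into d^1_{0,0}(β=3.0894) × two z-phases.
c=cos(3.089400/2)=0.026093, s=sin(3.089400/2)=0.999660; N=√[1·1·1·1]=1.000000
The bounds max(0,m−m')=0 and min(l+m,l−m')=1 give 2 terms
  k=0: (−1)^0·1.0000/(1)·0.0261^2·0.9997^0 = +0.000681
  k=1: (−1)^1·1.0000/(1)·0.0261^0·0.9997^2 = -0.999319
d^1_{0,0}(3.0894) = +0.000681 -0.999319 = -0.998638
D = (+1.000000+0.000000i)·(-0.998638)·(+1.000000+0.000000i) = -0.998638+0.000000i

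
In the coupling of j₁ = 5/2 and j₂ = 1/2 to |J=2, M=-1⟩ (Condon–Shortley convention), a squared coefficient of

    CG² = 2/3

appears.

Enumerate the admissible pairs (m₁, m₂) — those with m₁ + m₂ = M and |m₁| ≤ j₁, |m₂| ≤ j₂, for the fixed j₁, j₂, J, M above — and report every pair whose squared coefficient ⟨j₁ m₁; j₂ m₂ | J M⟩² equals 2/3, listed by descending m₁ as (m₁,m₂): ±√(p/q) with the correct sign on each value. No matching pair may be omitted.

Admissible pairs with m₁+m₂ = M = -1: (-3/2,1/2), (-1/2,-1/2)
  (m₁,m₂)=(-1/2,-1/2): CG² = 1/3, CG = +√(1/3)
  (m₁,m₂)=(-3/2,1/2): CG² = 2/3, CG = −√(2/3)   ← matches the target
Pairs with CG² = 2/3: (-3/2,1/2): −√(2/3)

(-3/2,1/2): −√(2/3)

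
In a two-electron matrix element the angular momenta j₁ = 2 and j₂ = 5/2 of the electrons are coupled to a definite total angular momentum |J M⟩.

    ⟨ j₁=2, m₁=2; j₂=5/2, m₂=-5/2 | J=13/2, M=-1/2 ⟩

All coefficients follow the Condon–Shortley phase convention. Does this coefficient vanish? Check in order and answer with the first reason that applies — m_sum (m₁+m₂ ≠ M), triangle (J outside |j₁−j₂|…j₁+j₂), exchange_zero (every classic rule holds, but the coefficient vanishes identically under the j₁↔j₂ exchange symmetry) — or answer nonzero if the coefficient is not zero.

m-sum: m₁+m₂ = 2+(-5/2) = -1/2, M = -1/2  ✓
triangle: need |j₁−j₂| ≤ J ≤ j₁+j₂, i.e. J ∈ [1/2, 9/2]; J = 13/2 is outside ✗ ⇒ coefficient is 0

triangle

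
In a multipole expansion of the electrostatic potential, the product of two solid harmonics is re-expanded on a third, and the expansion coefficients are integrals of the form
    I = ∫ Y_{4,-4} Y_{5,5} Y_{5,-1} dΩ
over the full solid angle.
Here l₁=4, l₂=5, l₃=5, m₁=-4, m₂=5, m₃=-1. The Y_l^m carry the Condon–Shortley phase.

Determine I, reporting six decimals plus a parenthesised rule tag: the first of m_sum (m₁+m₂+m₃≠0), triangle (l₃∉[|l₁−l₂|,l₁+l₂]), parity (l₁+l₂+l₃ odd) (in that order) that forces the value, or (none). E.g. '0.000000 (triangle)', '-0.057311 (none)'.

-0.075170 (none)

Rules hold: Σm=0, L=14 even, 1≤5≤9.
N = 9·11·11 = 1089
Δ = 4!·4!·6!/15! = 1/3153150
Racah Σ t=0..4: t=0:+1/69120 t=1:−1/1728 t=2:+1/576 t=3:−1/1728 t=4:+1/69120 = 7/11520
⇒ 3j(4 5 5; 0 0 0)² = 2/143, sgn -1
Racah Σ t=4..4: t=4:+1/414720 = 1/414720
⇒ 3j(4 5 5; -4 5 -1)² = 2/429, sgn +1
4πI² = N·(3j₀)²·(3jₘ)² = 12/169
I = -1·√(0.0710059/4π) = -0.07516962
No selection rule forces the value: the integral is nonzero (none).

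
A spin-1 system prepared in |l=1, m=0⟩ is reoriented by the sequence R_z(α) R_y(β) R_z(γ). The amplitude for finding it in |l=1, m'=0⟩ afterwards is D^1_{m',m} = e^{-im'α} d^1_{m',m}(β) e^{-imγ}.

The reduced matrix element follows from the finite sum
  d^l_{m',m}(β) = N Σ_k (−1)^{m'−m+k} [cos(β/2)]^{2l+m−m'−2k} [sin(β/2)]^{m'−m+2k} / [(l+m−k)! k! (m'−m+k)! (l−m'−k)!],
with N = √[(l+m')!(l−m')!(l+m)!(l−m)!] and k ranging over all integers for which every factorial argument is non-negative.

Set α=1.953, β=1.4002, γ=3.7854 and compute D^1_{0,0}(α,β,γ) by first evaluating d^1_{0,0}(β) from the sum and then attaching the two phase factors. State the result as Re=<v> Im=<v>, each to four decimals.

Re=0.1698 Im=0.0000

Split into d^1_{0,0}(β=1.4002) × two z-phases.
Half-angle: c=0.764778, s=0.644294. N=√(1·1·1·1)=1.000000
The bounds max(0,m−m')=0 and min(l+m,l−m')=1 give 2 terms
  k=0: (−1)^0·1.0000/(1)·0.7648^2·0.6443^0 = +0.584885
  k=1: (−1)^1·1.0000/(1)·0.7648^0·0.6443^2 = -0.415115
d^1_{0,0}(1.4002) = +0.584885 -0.415115 = +0.169770
D = (+1.000000+0.000000i)·(+0.169770)·(+1.000000+0.000000i) = +0.169770+0.000000i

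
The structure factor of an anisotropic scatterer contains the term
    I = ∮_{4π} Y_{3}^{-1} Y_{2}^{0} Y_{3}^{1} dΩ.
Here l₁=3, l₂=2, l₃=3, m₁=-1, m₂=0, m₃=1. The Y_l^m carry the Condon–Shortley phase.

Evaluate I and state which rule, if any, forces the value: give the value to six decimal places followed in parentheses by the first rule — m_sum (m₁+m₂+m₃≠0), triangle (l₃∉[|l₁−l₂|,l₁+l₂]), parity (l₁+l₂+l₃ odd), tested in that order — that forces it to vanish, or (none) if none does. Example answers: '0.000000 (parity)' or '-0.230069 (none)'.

Checks pass: Σm=0; 8 even; l₃=3∈[1,5].
(2·3+1)(2·2+1)(2·3+1) = 245
Δ: 2! 4! 2! / 9! → 1/3780
sum: t=0:+1/24 t=1:−1/4 t=2:+1/24 = -1/6
3j²(3 2 3; 0 0 0) = Δ·Π!·Σ² = 4/105  (sign +1)
sum: t=0:+1/96 t=1:−1/6 t=2:+1/16 = -3/32
3j²(3 2 3; -1 0 1) = Δ·Π!·Σ² = 3/140  (sign -1)
combine: 4πI² = 245·4/105·3/140 = 1/5
take √, sign -1: I = -0.12615663
No selection rule forces the value: the integral is nonzero (none).

-0.126157 (none)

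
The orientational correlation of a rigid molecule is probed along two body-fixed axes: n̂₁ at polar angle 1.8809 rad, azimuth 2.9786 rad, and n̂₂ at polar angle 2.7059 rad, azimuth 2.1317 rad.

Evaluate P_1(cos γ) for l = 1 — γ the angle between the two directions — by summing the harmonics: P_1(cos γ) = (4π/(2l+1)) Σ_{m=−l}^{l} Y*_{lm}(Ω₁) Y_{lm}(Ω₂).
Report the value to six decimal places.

Summing Y*_{l m}(θ₁,φ₁)·Y_{l m}(θ₂,φ₂) over m ∈ [−1, 1]; prefactor 4π/(2·1+1) = 4.188790:
  term(m=-1) = 0.03177 + 0.03594j   from Y*(Ω₁)=-0.32465 + 0.05339j, Y(Ω₂)=-0.07756 - 0.12347j
  term(m=+0) = 0.06605 + 0.00000j   from Y*(Ω₁)=-0.14910 + 0.00000j, Y(Ω₂)=-0.44296 + 0.00000j
  term(m=+1) = 0.03177 - 0.03594j   from Y*(Ω₁)=0.32465 + 0.05339j, Y(Ω₂)=0.07756 - 0.12347j
Accumulated sum 0.12959 + 0.00000j; after 4π/(2l+1) scaling, 0.54284 + 0.00000j ⇒ P_1 = 0.542836

0.542836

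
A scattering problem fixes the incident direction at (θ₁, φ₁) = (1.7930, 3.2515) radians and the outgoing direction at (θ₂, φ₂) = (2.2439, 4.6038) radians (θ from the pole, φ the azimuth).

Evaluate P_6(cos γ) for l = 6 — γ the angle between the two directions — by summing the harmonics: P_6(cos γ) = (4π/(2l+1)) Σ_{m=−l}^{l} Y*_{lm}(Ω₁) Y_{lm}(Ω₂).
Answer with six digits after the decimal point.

0.134633

Summing Y*_{l m}(θ₁,φ₁)·Y_{l m}(θ₂,φ₂) over m ∈ [−6, 6]; prefactor 4π/(2·6+1) = 0.966644:
  term(m=-6) = (-0.011799, -0.044384)   from Y*(Ω₁)=(0.328827, 0.254911), Y(Ω₂)=(-0.087771, -0.066936)
  term(m=-5) = (0.088136, -0.045696)   from Y*(Ω₁)=(0.277690, 0.170076), Y(Ω₂)=(0.157516, -0.261031)
  term(m=-4) = (-0.042162, -0.050381)   from Y*(Ω₁)=(-0.136121, -0.064022), Y(Ω₂)=(0.396176, 0.183787)
  term(m=-3) = (0.049562, -0.064458)   from Y*(Ω₁)=(-0.310801, -0.106361), Y(Ω₂)=(-0.079215, 0.234500)
  term(m=-2) = (0.011510, 0.005376)   from Y*(Ω₁)=(0.061582, 0.013759), Y(Ω₂)=(0.196598, 0.043381)
  term(m=-1) = (-0.023378, 0.105285)   from Y*(Ω₁)=(0.318721, 0.035172), Y(Ω₂)=(-0.036451, 0.334358)
  term(m=+0) = (-0.004460, -0.000000)   from Y*(Ω₁)=(-0.039222, -0.000000), Y(Ω₂)=(0.113716, 0.000000)
  term(m=+1) = (-0.023378, -0.105285)   from Y*(Ω₁)=(-0.318721, 0.035172), Y(Ω₂)=(0.036451, 0.334358)
  term(m=+2) = (0.011510, -0.005376)   from Y*(Ω₁)=(0.061582, -0.013759), Y(Ω₂)=(0.196598, -0.043381)
  term(m=+3) = (0.049562, 0.064458)   from Y*(Ω₁)=(0.310801, -0.106361), Y(Ω₂)=(0.079215, 0.234500)
  term(m=+4) = (-0.042162, 0.050381)   from Y*(Ω₁)=(-0.136121, 0.064022), Y(Ω₂)=(0.396176, -0.183787)
  term(m=+5) = (0.088136, 0.045696)   from Y*(Ω₁)=(-0.277690, 0.170076), Y(Ω₂)=(-0.157516, -0.261031)
  term(m=+6) = (-0.011799, 0.044384)   from Y*(Ω₁)=(0.328827, -0.254911), Y(Ω₂)=(-0.087771, 0.066936)
Accumulated sum (0.139279, 0.000000); after 4π/(2l+1) scaling, (0.134633, 0.000000) ⇒ P_6 = 0.134633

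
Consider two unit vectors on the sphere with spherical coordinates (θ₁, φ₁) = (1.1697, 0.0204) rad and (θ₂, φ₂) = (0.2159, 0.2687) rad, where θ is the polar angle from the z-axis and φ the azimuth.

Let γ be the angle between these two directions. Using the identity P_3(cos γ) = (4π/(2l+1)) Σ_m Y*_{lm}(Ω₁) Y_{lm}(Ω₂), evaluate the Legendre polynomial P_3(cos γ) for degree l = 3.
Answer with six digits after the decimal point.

-0.389611

Expand P_3 via completeness: Σ_{m} conj(Y_{3,m}) at Ω₁ times Y_{3,m} at Ω₂ —
  m=-3: (+0.324949+0.019912i) × (+0.002840-0.002960i) = +0.000982-0.000905i  (running Σ = +0.000982-0.000905i)
  m=-2: (+0.337907+0.013794i) × (+0.039355-0.023452i) = +0.013622-0.007382i  (running Σ = +0.014604-0.008287i)
  m=-1: (-0.070747-0.001443i) × (+0.251681-0.069303i) = -0.017906+0.004540i  (running Σ = -0.003302-0.003747i)
  m=0: (-0.326048-0.000000i) × (+0.645382+0.000000i) = -0.210426-0.000000i  (running Σ = -0.213728-0.003747i)
  m=1: (+0.070747-0.001443i) × (-0.251681-0.069303i) = -0.017906-0.004540i  (running Σ = -0.231634-0.008287i)
  m=2: (+0.337907-0.013794i) × (+0.039355+0.023452i) = +0.013622+0.007382i  (running Σ = -0.218012-0.000905i)
  m=3: (-0.324949+0.019912i) × (-0.002840-0.002960i) = +0.000982+0.000905i  (running Σ = -0.217030+0.000000i)
Accumulated sum -0.217030+0.000000i; after 4π/(2l+1) scaling, -0.389611+0.000000i ⇒ P_3 = -0.389611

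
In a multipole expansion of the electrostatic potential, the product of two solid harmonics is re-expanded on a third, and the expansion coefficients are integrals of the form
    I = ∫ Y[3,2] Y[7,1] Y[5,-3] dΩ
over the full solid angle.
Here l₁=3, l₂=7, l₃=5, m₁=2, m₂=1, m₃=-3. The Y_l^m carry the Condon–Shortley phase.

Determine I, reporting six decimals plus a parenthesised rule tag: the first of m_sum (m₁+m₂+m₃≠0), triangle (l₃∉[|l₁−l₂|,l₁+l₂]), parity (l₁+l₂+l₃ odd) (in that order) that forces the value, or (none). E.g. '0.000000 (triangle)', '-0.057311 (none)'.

0.000000 (parity)

Σlᵢ=15 odd — θ-integrand is odd under cosθ→−cosθ; I=0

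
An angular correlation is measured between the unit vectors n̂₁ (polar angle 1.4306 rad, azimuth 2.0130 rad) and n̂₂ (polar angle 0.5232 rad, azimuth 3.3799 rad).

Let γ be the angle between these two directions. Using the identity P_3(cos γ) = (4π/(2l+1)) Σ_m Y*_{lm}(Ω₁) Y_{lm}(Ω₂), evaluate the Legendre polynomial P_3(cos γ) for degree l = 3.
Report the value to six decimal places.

Addition theorem: P_3(cos γ) = (4π/7) Σ_m Y*_{lm}(Ω₁) Y_{lm}(Ω₂), m = −3…3:
  term(m=-3) = (-0.012106, 0.017259)   from Y*(Ω₁)=(0.393047, -0.097930), Y(Ω₂)=(-0.039301, 0.034119)
  term(m=-2) = (-0.028409, -0.012273)   from Y*(Ω₁)=(-0.088738, -0.108312), Y(Ω₂)=(0.196381, -0.101394)
  term(m=-1) = (-0.025981, 0.125654)   from Y*(Ω₁)=(0.123572, -0.260990), Y(Ω₂)=(-0.431787, 0.104891)
  term(m=+0) = (-0.036778, -0.000000)   from Y*(Ω₁)=(-0.151349, -0.000000), Y(Ω₂)=(0.242999, 0.000000)
  term(m=+1) = (-0.025981, -0.125654)   from Y*(Ω₁)=(-0.123572, -0.260990), Y(Ω₂)=(0.431787, 0.104891)
  term(m=+2) = (-0.028409, 0.012273)   from Y*(Ω₁)=(-0.088738, 0.108312), Y(Ω₂)=(0.196381, 0.101394)
  term(m=+3) = (-0.012106, -0.017259)   from Y*(Ω₁)=(-0.393047, -0.097930), Y(Ω₂)=(0.039301, 0.034119)
Σ over m = (-0.169770, 0.000000); ×(4π/7) → (-0.304770, 0.000000). Real part: -0.304770

-0.304770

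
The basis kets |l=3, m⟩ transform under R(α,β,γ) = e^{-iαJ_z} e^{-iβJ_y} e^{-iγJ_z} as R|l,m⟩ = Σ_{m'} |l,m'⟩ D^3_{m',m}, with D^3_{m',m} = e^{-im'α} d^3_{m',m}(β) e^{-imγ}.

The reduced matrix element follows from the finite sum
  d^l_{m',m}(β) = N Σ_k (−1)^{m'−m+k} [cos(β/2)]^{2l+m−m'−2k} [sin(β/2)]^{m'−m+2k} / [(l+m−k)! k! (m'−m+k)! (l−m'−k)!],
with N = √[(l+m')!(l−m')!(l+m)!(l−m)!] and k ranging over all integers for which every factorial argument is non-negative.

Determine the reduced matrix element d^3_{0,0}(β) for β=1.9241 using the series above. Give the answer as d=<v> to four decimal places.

d=0.4154

d^3_{0,0}(β=1.9241) via the finite sum:
With c≡cos(β/2)=0.571839 and s≡sin(β/2)=0.820366, N=[6·6·6·6]^{1/2}=36.000000
The bounds max(0,m−m')=0 and min(l+m,l−m')=3 give 4 terms
  k=0: (−1)^0·36.0000/(36)·0.5718^6·0.8204^0 = +0.034966
  k=1: (−1)^1·36.0000/(4)·0.5718^4·0.8204^2 = -0.647670
  k=2: (−1)^2·36.0000/(4)·0.5718^2·0.8204^4 = +1.332970
  k=3: (−1)^3·36.0000/(36)·0.5718^0·0.8204^6 = -0.304821
d^3_{0,0}(1.9241) = +0.034966 -0.647670 +1.332970 -0.304821 = +0.415445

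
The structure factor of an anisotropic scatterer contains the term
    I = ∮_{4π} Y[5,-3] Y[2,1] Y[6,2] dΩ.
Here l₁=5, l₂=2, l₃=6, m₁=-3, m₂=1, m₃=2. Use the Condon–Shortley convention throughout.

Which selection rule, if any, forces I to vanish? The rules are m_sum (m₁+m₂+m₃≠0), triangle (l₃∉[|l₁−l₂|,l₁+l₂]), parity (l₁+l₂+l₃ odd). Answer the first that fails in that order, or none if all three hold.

Σmᵢ = 0  ✓
l₃∈[|l₁−l₂|,l₁+l₂]=[3,7], have l₃=6  ✓
Σlᵢ = 13 ⇒ odd  ✗

parity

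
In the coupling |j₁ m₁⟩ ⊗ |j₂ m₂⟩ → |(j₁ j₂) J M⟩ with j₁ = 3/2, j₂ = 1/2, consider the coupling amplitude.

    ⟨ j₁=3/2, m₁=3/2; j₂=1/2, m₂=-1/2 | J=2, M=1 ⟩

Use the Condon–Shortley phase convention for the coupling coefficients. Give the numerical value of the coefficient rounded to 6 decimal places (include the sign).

j₁+j₂−J=0  J+j₁−j₂=3  J−j₁+j₂=1  j₁+j₂+J+1=5
(j₁±m₁, j₂±m₂, J±M) = (3,0,0,1,3,1)
P² = 9
sum k=0..0:
  [0] +1/6 = 1/6
S = 1/6
C² = P²·S² = 1/4 ; C = +0.500000

+√(1/4) = +0.500000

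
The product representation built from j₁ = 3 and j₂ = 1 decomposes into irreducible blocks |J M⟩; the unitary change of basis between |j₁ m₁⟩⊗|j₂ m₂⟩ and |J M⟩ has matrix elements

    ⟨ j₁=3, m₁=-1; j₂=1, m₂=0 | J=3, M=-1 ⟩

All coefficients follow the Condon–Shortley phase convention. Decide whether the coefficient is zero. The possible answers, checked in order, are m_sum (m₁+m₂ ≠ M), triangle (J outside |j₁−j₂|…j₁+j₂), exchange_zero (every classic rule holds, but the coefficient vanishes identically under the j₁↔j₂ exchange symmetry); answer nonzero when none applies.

nonzero

m-sum: m₁+m₂ = -1+0 = -1, M = -1  ✓
triangle: |j₁−j₂| = 2 ≤ J = 3 ≤ j₁+j₂ = 4  ✓
exchange: j₁≠j₂ or m₁≠m₂ — the exchange symmetry imposes no constraint here
value check: CG = −√(1/12) = -0.288675 ≠ 0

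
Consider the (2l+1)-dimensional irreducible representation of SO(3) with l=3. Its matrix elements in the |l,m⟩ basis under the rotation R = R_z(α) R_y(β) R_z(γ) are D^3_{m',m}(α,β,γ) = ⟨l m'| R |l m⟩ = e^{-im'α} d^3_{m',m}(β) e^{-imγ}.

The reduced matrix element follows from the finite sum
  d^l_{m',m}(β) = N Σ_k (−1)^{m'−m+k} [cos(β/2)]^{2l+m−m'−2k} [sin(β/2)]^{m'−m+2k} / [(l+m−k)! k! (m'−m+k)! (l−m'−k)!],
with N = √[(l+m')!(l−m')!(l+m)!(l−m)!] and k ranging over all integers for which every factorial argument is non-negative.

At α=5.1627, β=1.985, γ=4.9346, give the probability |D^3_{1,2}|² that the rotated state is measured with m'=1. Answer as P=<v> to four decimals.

P=0.2278

Split into d^3_{1,2}(β=1.9850) × two z-phases.
Half-angle: c=0.546598, s=0.837395. N=√(24·2·120·1)=75.894664
k∈{1,2} keeps every argument non-negative
  k=1: (−1)^0·75.8947/(24)·0.5466^5·0.8374^1 = +0.129203
  k=2: (−1)^1·75.8947/(12)·0.5466^3·0.8374^3 = -0.606493
d^3_{1,2}(1.9850) = +0.129203 -0.606493 = -0.477290
|D^3_{1,2}|² = |d^3_{1,2}(β)|² = (-0.477290)² = 0.227806 (the z-rotation phases have unit modulus)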